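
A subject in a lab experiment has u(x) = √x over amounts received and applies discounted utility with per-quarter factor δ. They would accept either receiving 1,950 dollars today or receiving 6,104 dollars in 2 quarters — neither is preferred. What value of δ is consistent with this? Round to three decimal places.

δ ≈ 0.752

Equating discounted utilities: u(1950) = δ^2·u(6104) ⇒ δ^2 = u(1950)/u(6104).
Since u(x) = √x, δ^2 = √(1950/6104) = 0.56521.
Taking the square root: δ = 0.56521^(1/2) ≈ 0.752.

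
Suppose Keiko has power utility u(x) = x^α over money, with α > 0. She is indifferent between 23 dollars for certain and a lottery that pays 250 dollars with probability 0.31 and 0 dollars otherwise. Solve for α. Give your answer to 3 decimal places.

Since u(0) = 0, the lottery's EU is 0.31·250^α.
Equating: 23^α = 0.31·250^α, i.e. 0.0920^α = 0.31.
Taking logs: α·ln(23/250) = ln(0.31), so α = -1.171183 / -2.385967 ≈ 0.491.

α ≈ 0.491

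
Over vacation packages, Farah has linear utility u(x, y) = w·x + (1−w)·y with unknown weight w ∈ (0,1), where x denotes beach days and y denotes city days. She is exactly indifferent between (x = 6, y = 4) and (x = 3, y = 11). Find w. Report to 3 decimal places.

Equating utilities: w·6 + (1−w)·4 = w·3 + (1−w)·11.
Rearranging, 3·w − 7·(1−w) = 0.
Hence w = 7/(3+7) = 7/10 = 0.700.

w = 0.700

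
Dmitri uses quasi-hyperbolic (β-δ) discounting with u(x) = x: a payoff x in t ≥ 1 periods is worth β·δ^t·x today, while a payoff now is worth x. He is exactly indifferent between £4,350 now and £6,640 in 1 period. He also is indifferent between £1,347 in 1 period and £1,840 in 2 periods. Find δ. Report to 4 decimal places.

From the later pair, β·δ^1·1347 = β·δ^2·1840; dividing through, δ = 1347/1840 = 0.73207.

δ ≈ 0.7321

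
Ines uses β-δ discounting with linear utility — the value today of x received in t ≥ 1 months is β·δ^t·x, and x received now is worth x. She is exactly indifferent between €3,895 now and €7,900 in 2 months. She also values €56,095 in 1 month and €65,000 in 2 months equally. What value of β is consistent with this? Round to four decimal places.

From the later pair, β·δ^1·56095 = β·δ^2·65000; dividing through, δ = 56095/65000 = 0.86300.
Now use the now-vs-future pair: 3895 = β·δ^2·7900 gives β = 3895/(0.74477·7900) ≈ 0.6620.

β ≈ 0.6620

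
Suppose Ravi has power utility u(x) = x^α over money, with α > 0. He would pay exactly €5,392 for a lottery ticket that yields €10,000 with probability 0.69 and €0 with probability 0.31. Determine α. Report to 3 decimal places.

α ≈ 0.601

The lottery's expected utility is 0.69·u(10000) + 0.31·u(0) = 0.69·10000^α (since u(0) = 0 for α > 0).
Equating: 5392^α = 0.69·10000^α, i.e. 0.5392^α = 0.69.
α = ln(0.69) / ln(5392/10000) = -0.371064/-0.617669 ≈ 0.601.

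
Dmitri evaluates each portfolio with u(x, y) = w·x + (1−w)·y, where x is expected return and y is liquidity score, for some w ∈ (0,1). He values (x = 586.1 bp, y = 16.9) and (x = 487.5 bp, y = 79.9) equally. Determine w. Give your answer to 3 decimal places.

u(586.1,16.9) = u(487.5,79.9) means w·586.1 + (1−w)·16.9 = w·487.5 + (1−w)·79.9.
Collecting terms: w·98.6 = (1−w)·63.
So w/(1−w) = 63/98.6 = 0.6389, giving w = 63/(98.6+63) = 0.390.

w = 0.390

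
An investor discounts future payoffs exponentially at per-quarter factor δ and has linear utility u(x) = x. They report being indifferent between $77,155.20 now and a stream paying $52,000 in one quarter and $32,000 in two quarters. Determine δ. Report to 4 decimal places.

The stream is worth 52000δ + 32000δ² today, so 52000δ + 32000δ² = 77155.20.
So 32000δ² + 52000δ − 77155.20 = 0.
By the quadratic formula (taking the positive root), δ = (−52000 + √12579865600.00) / 64000 ≈ 0.9400.

δ ≈ 0.9400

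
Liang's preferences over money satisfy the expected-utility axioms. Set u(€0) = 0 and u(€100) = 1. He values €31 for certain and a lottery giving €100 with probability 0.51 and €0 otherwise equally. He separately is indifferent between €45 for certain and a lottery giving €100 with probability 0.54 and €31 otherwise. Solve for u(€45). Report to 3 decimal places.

0.775

First, u(€31) = 0.51·u(€100) + 0.49·u(€0) = 0.51.
Then u(€45) = 0.54·u(€100) + 0.46·u(€31) = 0.54·1.00 + 0.46·0.51 = 0.7746.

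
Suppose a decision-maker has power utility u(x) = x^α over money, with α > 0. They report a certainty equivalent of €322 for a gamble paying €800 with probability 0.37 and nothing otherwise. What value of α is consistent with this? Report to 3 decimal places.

α ≈ 1.093

The lottery's expected utility is 0.37·u(800) + 0.63·u(0) = 0.37·800^α (since u(0) = 0 for α > 0).
Equating: 322^α = 0.37·800^α, i.e. 0.4025^α = 0.37.
Taking logs: α·ln(322/800) = ln(0.37), so α = -0.994252 / -0.910060 ≈ 1.093.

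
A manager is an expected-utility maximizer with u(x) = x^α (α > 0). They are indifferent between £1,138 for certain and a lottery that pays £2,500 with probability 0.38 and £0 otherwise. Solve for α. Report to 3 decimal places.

Since u(0) = 0, the lottery's EU is 0.38·2500^α.
Indifference: 1138^α = 0.38·2500^α, so (1138/2500)^α = 0.38.
α = ln(0.38) / ln(1138/2500) = -0.967584/-0.787018 ≈ 1.229.

α ≈ 1.229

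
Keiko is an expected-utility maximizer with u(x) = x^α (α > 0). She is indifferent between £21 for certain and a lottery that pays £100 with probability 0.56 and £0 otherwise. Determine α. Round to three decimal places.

The lottery's expected utility is 0.56·u(100) + 0.44·u(0) = 0.56·100^α (since u(0) = 0 for α > 0).
Indifference: 21^α = 0.56·100^α, so (21/100)^α = 0.56.
Taking logs: α·ln(21/100) = ln(0.56), so α = -0.579818 / -1.560648 ≈ 0.372.

α ≈ 0.372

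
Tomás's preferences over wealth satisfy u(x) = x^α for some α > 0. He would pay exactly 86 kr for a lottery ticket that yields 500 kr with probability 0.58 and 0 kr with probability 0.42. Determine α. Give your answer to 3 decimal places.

Since u(0) = 0, the lottery's EU is 0.58·500^α.
Equating: 86^α = 0.58·500^α, i.e. 0.1720^α = 0.58.
α = ln(0.58) / ln(86/500) = -0.544727/-1.760261 ≈ 0.309.

α ≈ 0.309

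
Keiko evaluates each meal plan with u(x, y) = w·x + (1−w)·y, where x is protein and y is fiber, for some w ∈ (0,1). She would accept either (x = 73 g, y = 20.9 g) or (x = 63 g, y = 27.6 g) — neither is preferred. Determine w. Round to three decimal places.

w = 0.401

Equating utilities: w·73 + (1−w)·20.9 = w·63 + (1−w)·27.6.
Collecting terms: w·10 = (1−w)·6.7.
The marginal rate of substitution is 6.7/10, so w = 6.7/(10+6.7) = 0.401.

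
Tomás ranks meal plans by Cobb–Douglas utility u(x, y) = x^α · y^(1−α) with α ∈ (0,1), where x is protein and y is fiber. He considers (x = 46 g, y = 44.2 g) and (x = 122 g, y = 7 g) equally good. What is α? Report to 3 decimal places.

Indifference: 46^α · 44.2^(1−α) = 122^α · 7^(1−α).
(46/122)^α = (7/44.2)^(1−α); take logs: α·ln(46/122) = (1−α)·ln(7/44.2), i.e. α·-0.975380 = (1−α)·-1.842815.
With A = -0.975380 and B = -1.842815: α·A = (1−α)·B, so α = B/(A+B) = -1.842815/-2.818195 ≈ 0.654.

α ≈ 0.654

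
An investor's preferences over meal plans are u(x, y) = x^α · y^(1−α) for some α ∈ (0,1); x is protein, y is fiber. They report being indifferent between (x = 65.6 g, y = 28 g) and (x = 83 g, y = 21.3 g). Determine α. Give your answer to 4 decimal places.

Indifference: 65.6^α · 28^(1−α) = 83^α · 21.3^(1−α).
(65.6/83)^α = (21.3/28)^(1−α); take logs: α·ln(65.6/83) = (1−α)·ln(21.3/28), i.e. α·-0.2352649 = (1−α)·-0.2734974.
So α/(1−α) = (-0.2734974)/(-0.2352649) = 1.1625083, and α = 1.1625083/2.1625083 ≈ 0.5376.

α ≈ 0.5376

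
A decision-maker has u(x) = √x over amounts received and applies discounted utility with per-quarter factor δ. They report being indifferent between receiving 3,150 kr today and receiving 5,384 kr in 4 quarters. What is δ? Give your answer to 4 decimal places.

δ ≈ 0.9352

Indifference means u(3150) = δ^4 · u(5384), so δ^4 = u(3150)/u(5384).
With u(x) = √x: δ^4 = √3150/√5384 = √(3150/5384) = 0.76490.
So δ = 0.76490^(1/4) ≈ 0.9352.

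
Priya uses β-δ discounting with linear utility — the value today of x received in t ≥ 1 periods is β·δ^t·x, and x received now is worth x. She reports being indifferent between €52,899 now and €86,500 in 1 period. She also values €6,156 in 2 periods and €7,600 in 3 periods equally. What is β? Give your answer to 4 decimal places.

β ≈ 0.7550

Both payoffs in the second observation are in the future, so β drops out: δ^2·6156 = δ^3·7600 ⇒ δ = 6156/7600 = 0.81000.
Now use the now-vs-future pair: 52899 = β·δ·86500 gives β = 52899/(0.81000·86500) ≈ 0.7550.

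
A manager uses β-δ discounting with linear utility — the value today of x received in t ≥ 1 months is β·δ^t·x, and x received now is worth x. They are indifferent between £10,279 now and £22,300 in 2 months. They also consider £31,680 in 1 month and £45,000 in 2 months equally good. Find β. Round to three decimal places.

β ≈ 0.930

From the later pair, β·δ^1·31680 = β·δ^2·45000; dividing through, δ = 31680/45000 = 0.70400.
Now use the now-vs-future pair: 10279 = β·δ^2·22300 gives β = 10279/(0.49562·22300) ≈ 0.930.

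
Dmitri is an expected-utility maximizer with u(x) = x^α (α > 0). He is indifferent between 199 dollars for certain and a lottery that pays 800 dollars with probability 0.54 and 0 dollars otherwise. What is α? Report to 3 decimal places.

α ≈ 0.443

EU(lottery) = 0.54·800^α + 0.46·0 = 0.54·800^α.
Equating: 199^α = 0.54·800^α, i.e. 0.2487^α = 0.54.
Taking logs: α·ln(199/800) = ln(0.54), so α = -0.616186 / -1.391307 ≈ 0.443.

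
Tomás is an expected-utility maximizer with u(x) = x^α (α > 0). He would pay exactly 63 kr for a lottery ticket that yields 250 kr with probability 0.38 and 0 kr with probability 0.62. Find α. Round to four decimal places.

α ≈ 0.7020

The lottery's expected utility is 0.38·u(250) + 0.62·u(0) = 0.38·250^α (since u(0) = 0 for α > 0).
Equating: 63^α = 0.38·250^α, i.e. 0.2520^α = 0.38.
α = ln(0.38) / ln(63/250) = -0.9675840/-1.3783262 ≈ 0.7020.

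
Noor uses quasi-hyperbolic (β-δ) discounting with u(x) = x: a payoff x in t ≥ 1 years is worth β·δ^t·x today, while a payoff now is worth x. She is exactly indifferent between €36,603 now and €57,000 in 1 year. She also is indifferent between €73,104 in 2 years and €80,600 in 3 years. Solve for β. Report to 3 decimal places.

β ≈ 0.708

From the later pair, β·δ^2·73104 = β·δ^3·80600; dividing through, δ = 73104/80600 = 0.90700.
The first indifference: 36603 = β·δ·57000, so β = 36603/(δ·57000) = 36603/(0.90700·57000) ≈ 0.708.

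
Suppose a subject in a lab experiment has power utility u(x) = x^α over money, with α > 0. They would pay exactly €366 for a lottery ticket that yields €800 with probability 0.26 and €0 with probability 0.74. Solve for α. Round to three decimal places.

α ≈ 1.723

The lottery's expected utility is 0.26·u(800) + 0.74·u(0) = 0.26·800^α (since u(0) = 0 for α > 0).
Indifference: 366^α = 0.26·800^α, so (366/800)^α = 0.26.
α = ln(0.26) / ln(366/800) = -1.347074/-0.781978 ≈ 1.723.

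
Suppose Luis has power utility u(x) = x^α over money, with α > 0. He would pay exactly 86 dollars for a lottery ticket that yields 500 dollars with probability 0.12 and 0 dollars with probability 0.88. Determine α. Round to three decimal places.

α ≈ 1.205

Since u(0) = 0, the lottery's EU is 0.12·500^α.
Setting u(86) equal to that: 86^α = 0.12·500^α ⇒ (86/500)^α = 0.12.
Take logs: α = ln 0.12 / ln(86/500) ≈ 1.20452.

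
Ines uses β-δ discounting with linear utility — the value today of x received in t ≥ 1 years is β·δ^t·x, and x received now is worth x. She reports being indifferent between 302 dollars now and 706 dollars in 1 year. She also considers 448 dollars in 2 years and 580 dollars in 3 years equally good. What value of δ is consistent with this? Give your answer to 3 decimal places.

δ ≈ 0.772

The second indifference involves only future payoffs, so β cancels: β·δ^2·448 = β·δ^3·580, giving δ = 448/580 = 0.77241.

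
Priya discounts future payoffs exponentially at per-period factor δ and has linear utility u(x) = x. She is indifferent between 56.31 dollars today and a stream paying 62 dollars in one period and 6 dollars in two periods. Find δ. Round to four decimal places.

δ ≈ 0.8400

Present value of the stream is 62·δ + 6·δ². Indifference gives 62δ + 6δ² = 56.31.
That is, 6δ² + 62δ − 56.31 = 0, a quadratic in δ.
δ = (−62 + √(62² + 4·6·56.31)) / (2·6) = (−62 + √5195.44) / 12 ≈ 0.8400.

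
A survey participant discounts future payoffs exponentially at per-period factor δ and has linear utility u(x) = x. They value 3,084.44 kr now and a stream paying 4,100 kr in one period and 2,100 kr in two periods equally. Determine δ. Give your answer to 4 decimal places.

δ ≈ 0.5800

The stream is worth 4100δ + 2100δ² today, so 4100δ + 2100δ² = 3084.44.
Rearranged: 2100δ² + 4100δ − 3084.44 = 0.
By the quadratic formula (taking the positive root), δ = (−4100 + √42719296.00) / 4200 ≈ 0.5800.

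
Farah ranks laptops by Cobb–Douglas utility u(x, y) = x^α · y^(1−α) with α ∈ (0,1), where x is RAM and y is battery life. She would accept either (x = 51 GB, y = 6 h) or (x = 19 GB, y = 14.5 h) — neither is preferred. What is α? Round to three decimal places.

α ≈ 0.472

Set the two utilities equal: 51^α·6^(1−α) = 19^α·14.5^(1−α).
Taking logs: α·ln 51 + (1−α)·ln 6 = α·ln 19 + (1−α)·ln 14.5, i.e. α·0.987387 = (1−α)·0.882389.
With A = 0.987387 and B = 0.882389: α·A = (1−α)·B, so α = B/(A+B) = 0.882389/1.869776 ≈ 0.472.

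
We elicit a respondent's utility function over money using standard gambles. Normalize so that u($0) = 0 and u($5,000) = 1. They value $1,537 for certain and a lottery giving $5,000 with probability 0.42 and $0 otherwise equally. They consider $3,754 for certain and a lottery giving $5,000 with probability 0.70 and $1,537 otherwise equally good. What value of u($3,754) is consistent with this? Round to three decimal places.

0.826

First, u($1,537) = 0.42·u($5,000) + 0.58·u($0) = 0.42.
The second indifference gives u($3,754) = 0.70·u($5,000) + 0.30·u($1,537) = 0.70·1.00 + 0.30·0.42 = 0.8260.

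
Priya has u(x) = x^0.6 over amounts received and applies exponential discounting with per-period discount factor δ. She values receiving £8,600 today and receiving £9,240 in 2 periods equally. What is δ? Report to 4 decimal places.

Equating discounted utilities: u(8600) = δ^2·u(9240) ⇒ δ^2 = u(8600)/u(9240).
Since u(x) = x^0.6, δ^2 = (8600/9240)^0.6 = 0.93074^0.6 = 0.95785.
Hence δ = (0.95785)^(1/2) = 0.978696.

δ ≈ 0.9787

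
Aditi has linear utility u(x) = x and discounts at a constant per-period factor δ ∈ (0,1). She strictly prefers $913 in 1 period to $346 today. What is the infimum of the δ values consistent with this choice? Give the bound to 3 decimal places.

δ > 0.379

Comparing present values: 346 < δ·913.
Dividing through by 913 gives δ > 0.37897.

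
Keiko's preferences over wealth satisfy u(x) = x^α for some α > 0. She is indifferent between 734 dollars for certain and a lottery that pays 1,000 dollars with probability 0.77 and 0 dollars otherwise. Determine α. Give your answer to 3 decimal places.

α ≈ 0.845

The lottery's expected utility is 0.77·u(1000) + 0.23·u(0) = 0.77·1000^α (since u(0) = 0 for α > 0).
Equating: 734^α = 0.77·1000^α, i.e. 0.7340^α = 0.77.
Taking logs: α·ln(734/1000) = ln(0.77), so α = -0.261365 / -0.309246 ≈ 0.845.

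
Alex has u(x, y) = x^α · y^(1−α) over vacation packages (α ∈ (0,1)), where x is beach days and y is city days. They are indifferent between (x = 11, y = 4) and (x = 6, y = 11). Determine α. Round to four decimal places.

α ≈ 0.6253

Indifference: 11^α · 4^(1−α) = 6^α · 11^(1−α).
Taking logs: α·ln 11 + (1−α)·ln 4 = α·ln 6 + (1−α)·ln 11, i.e. α·0.6061358 = (1−α)·1.0116009.
Thus α·(1.6177367) = 1.0116009, so α = 1.0116009/1.6177367 ≈ 0.6253.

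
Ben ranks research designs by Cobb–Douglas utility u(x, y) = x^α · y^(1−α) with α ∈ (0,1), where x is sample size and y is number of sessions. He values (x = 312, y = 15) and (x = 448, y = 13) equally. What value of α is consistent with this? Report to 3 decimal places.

α ≈ 0.283

Indifference: 312^α · 15^(1−α) = 448^α · 13^(1−α).
Rearrange to (312/448)^α = (13/15)^(1−α) and take logs: α·-0.361790 = (1−α)·-0.143101.
With A = -0.361790 and B = -0.143101: α·A = (1−α)·B, so α = B/(A+B) = -0.143101/-0.504891 ≈ 0.283.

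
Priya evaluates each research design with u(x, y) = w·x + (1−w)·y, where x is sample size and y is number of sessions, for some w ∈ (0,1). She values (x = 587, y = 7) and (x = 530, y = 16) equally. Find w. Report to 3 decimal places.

Indifference: w·587 + (1−w)·7 = w·530 + (1−w)·16.
Rearranging, 57·w − 9·(1−w) = 0.
The marginal rate of substitution is 9/57, so w = 9/(57+9) = 0.136.

w = 0.136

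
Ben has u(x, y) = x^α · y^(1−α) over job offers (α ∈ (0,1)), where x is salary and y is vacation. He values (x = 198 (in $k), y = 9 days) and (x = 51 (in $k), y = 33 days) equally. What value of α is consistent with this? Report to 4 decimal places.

α ≈ 0.4892

Indifference: 198^α · 9^(1−α) = 51^α · 33^(1−α).
Rearrange to (198/51)^α = (33/9)^(1−α) and take logs: α·1.3564414 = (1−α)·1.2992830.
With A = 1.3564414 and B = 1.2992830: α·A = (1−α)·B, so α = B/(A+B) = 1.2992830/2.6557244 ≈ 0.4892.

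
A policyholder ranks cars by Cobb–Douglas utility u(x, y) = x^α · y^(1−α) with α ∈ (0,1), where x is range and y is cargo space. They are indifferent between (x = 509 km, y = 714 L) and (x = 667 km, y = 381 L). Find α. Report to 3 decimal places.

α ≈ 0.699

Indifference: 509^α · 714^(1−α) = 667^α · 381^(1−α).
(509/667)^α = (381/714)^(1−α); take logs: α·ln(509/667) = (1−α)·ln(381/714), i.e. α·-0.270342 = (1−α)·-0.628084.
Thus α·(-0.898426) = -0.628084, so α = -0.628084/-0.898426 ≈ 0.699.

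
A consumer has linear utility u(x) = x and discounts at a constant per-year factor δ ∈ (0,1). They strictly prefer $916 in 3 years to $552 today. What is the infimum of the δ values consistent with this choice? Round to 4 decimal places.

δ > 0.8447

The preference means 552 < δ^3·916.
Hence δ^3 > 552/916 = 0.60262, and x ↦ x^(1/3) is increasing on (0,∞).
δ > 0.60262^(1/3) = 0.8447.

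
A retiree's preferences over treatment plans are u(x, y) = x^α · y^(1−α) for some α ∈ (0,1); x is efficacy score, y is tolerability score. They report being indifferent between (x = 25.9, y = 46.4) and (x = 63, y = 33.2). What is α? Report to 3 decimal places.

α ≈ 0.274

Indifference: 25.9^α · 46.4^(1−α) = 63^α · 33.2^(1−α).
(25.9/63)^α = (33.2/46.4)^(1−α); take logs: α·ln(25.9/63) = (1−α)·ln(33.2/46.4), i.e. α·-0.888892 = (1−α)·-0.334750.
So α/(1−α) = (-0.334750)/(-0.888892) = 0.376592, and α = 0.376592/1.376592 ≈ 0.274.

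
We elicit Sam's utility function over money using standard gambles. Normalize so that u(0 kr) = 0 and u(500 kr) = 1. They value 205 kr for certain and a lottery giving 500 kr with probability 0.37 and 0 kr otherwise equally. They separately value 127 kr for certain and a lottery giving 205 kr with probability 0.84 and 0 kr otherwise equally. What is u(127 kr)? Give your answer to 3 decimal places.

0.311

From the first indifference, u(205 kr) = 0.37·u(500 kr) + 0.63·u(0 kr) = 0.37·1 + 0.63·0 = 0.37.
Then u(127 kr) = 0.84·u(205 kr) + 0.16·u(0 kr) = 0.84·0.37 + 0.16·0.00 = 0.3108.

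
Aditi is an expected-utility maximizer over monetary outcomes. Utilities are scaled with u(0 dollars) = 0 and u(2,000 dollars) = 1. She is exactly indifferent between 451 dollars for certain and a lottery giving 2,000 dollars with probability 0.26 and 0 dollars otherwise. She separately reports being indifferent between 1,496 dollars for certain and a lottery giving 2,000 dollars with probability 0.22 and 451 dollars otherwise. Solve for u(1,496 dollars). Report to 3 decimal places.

From the first indifference, u(451 dollars) = 0.26·u(2,000 dollars) + 0.74·u(0 dollars) = 0.26·1 + 0.74·0 = 0.26.
Chaining: u(1,496 dollars) = 0.22·1.00 + 0.78·0.26 = 0.4228.

0.423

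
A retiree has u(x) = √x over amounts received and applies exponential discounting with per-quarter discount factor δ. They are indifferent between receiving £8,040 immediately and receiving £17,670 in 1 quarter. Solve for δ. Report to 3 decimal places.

δ ≈ 0.675

The payoff in 1 quarter is discounted by δ, so u(8040) = δ·u(17670) and δ = u(8040)/u(17670).
With u(x) = √x: δ = √8040/√17670 = √(8040/17670) = 0.67454.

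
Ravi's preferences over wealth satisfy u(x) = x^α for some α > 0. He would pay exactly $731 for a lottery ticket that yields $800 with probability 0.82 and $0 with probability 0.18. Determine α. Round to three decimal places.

Since u(0) = 0, the lottery's EU is 0.82·800^α.
Setting u(731) equal to that: 731^α = 0.82·800^α ⇒ (731/800)^α = 0.82.
Taking logs: α·ln(731/800) = ln(0.82), so α = -0.198451 / -0.090198 ≈ 2.200.

α ≈ 2.200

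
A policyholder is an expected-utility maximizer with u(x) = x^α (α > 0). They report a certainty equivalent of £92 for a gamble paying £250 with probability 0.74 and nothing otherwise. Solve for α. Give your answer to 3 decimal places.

The lottery's expected utility is 0.74·u(250) + 0.26·u(0) = 0.74·250^α (since u(0) = 0 for α > 0).
Equating: 92^α = 0.74·250^α, i.e. 0.3680^α = 0.74.
Taking logs: α·ln(92/250) = ln(0.74), so α = -0.301105 / -0.999672 ≈ 0.301.

α ≈ 0.301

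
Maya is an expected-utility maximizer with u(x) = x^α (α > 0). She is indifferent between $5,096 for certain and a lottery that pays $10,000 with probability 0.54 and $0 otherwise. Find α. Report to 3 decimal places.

Since u(0) = 0, the lottery's EU is 0.54·10000^α.
Equating: 5096^α = 0.54·10000^α, i.e. 0.5096^α = 0.54.
α = ln(0.54) / ln(5096/10000) = -0.616186/-0.674129 ≈ 0.914.

α ≈ 0.914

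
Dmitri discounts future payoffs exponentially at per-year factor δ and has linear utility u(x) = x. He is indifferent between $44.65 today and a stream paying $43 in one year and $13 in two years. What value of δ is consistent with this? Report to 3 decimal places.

The stream is worth 43δ + 13δ² today, so 43δ + 13δ² = 44.65.
Rearranged: 13δ² + 43δ − 44.65 = 0.
δ = (−43 + √(43² + 4·13·44.65)) / (2·13) = (−43 + √4170.80) / 26 ≈ 0.830.

δ ≈ 0.830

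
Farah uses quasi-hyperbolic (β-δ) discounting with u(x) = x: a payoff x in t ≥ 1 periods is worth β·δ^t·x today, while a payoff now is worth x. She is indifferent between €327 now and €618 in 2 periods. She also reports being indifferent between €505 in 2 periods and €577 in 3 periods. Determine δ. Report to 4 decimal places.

δ ≈ 0.8752

Both payoffs in the second observation are in the future, so β drops out: δ^2·505 = δ^3·577 ⇒ δ = 505/577 = 0.87522.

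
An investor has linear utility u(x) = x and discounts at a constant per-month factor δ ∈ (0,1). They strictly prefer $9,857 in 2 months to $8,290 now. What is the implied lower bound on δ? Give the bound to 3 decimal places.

Comparing present values: 8290 < δ^2·9857.
Dividing by 9857: δ^2 > 0.84103. Both sides are positive, so the square root keeps the direction.
δ > (8290/9857)^(1/2) ≈ 0.917.

δ > 0.917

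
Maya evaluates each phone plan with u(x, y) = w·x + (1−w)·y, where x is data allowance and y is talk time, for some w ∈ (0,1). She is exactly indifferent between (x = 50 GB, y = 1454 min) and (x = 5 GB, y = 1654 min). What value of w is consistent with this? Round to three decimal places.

u(50,1454) = u(5,1654) means w·50 + (1−w)·1454 = w·5 + (1−w)·1654.
w·(50−5) = (1−w)·(1654−1454), i.e. w·45 = (1−w)·200.
Hence w = 200/(45+200) = 200/245 = 0.816.

w = 0.816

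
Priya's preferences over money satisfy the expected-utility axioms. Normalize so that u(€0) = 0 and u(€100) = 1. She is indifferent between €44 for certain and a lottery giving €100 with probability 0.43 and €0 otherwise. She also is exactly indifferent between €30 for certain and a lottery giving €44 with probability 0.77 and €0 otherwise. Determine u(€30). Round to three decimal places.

First, u(€44) = 0.43·u(€100) + 0.57·u(€0) = 0.43.
The second indifference gives u(€30) = 0.77·u(€44) + 0.23·u(€0) = 0.77·0.43 + 0.23·0.00 = 0.3311.

0.331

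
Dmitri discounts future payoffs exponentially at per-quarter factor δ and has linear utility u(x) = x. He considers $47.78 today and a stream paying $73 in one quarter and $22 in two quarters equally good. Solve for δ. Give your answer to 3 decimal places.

δ ≈ 0.560

Present value of the stream is 73·δ + 22·δ². Indifference gives 73δ + 22δ² = 47.78.
Rearranged: 22δ² + 73δ − 47.78 = 0.
The positive root is δ = [−73 + √(73² + 4·22·47.78)] / (2·22) = (−73 + 97.640)/44 ≈ 0.560.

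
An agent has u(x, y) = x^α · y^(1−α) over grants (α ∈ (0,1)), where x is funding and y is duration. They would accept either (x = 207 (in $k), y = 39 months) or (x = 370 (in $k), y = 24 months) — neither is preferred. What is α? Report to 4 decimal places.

Set the two utilities equal: 207^α·39^(1−α) = 370^α·24^(1−α).
Rearrange to (207/370)^α = (24/39)^(1−α) and take logs: α·-0.5807842 = (1−α)·-0.4855078.
Thus α·(-1.0662920) = -0.4855078, so α = -0.4855078/-1.0662920 ≈ 0.4553.

α ≈ 0.4553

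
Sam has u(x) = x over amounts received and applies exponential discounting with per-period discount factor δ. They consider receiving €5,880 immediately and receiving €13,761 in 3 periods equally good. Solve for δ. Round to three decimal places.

δ ≈ 0.753

The payoff in 3 periods is discounted by δ^3, so u(5880) = δ^3·u(13761) and δ^3 = u(5880)/u(13761).
With u(x) = x: δ^3 = 5880/13761 = 0.42729.
So δ = 0.42729^(1/3) ≈ 0.753.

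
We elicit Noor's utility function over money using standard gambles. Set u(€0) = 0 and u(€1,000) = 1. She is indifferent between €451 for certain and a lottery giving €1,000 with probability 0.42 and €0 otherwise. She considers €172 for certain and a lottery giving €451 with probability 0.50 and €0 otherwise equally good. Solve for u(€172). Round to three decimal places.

0.210

The first gamble pins u(€451): it must equal 0.42·1 + 0.58·0 = 0.42.
Chaining: u(€172) = 0.50·0.42 + 0.50·0.00 = 0.2100.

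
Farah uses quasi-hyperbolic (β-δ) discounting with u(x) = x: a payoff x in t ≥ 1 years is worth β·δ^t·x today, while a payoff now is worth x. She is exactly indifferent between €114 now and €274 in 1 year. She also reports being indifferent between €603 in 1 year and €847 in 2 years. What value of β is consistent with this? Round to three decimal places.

Both payoffs in the second observation are in the future, so β drops out: δ^1·603 = δ^2·847 ⇒ δ = 603/847 = 0.71192.
The first indifference: 114 = β·δ·274, so β = 114/(δ·274) = 114/(0.71192·274) ≈ 0.584.

β ≈ 0.584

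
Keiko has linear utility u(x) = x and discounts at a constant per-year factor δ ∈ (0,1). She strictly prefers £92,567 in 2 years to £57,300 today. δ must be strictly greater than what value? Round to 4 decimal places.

δ > 0.7868

The preference means 57300 < δ^2·92567.
Hence δ^2 > 57300/92567 = 0.61901, and x ↦ x^(1/2) is increasing on (0,∞).
δ > (57300/92567)^(1/2) ≈ 0.7868.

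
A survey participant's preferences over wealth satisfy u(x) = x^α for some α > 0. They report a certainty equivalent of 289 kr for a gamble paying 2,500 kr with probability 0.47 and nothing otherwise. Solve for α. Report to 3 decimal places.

α ≈ 0.350

The lottery's expected utility is 0.47·u(2500) + 0.53·u(0) = 0.47·2500^α (since u(0) = 0 for α > 0).
Setting u(289) equal to that: 289^α = 0.47·2500^α ⇒ (289/2500)^α = 0.47.
Take logs: α = ln 0.47 / ln(289/2500) ≈ 0.34993.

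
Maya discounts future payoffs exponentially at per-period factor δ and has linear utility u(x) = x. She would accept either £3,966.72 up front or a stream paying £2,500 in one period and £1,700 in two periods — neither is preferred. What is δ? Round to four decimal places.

Present value of the stream is 2500·δ + 1700·δ². Indifference gives 2500δ + 1700δ² = 3966.72.
Rearranged: 1700δ² + 2500δ − 3966.72 = 0.
The positive root is δ = [−2500 + √(2500² + 4·1700·3966.72)] / (2·1700) = (−2500 + 5764.000)/3400 ≈ 0.9600.

δ ≈ 0.9600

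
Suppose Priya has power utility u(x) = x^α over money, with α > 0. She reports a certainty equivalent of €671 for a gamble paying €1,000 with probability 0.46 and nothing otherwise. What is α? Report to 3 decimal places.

The lottery's expected utility is 0.46·u(1000) + 0.54·u(0) = 0.46·1000^α (since u(0) = 0 for α > 0).
Equating: 671^α = 0.46·1000^α, i.e. 0.6710^α = 0.46.
α = ln(0.46) / ln(671/1000) = -0.776529/-0.398986 ≈ 1.946.

α ≈ 1.946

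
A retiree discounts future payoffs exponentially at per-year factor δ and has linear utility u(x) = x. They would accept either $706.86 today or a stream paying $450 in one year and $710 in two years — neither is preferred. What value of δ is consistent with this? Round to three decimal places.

δ ≈ 0.730

Equating present values: 706.86 = 450δ + 710δ².
Rearranged: 710δ² + 450δ − 706.86 = 0.
δ = (−450 + √(450² + 4·710·706.86)) / (2·710) = (−450 + √2209982.40) / 1420 ≈ 0.730.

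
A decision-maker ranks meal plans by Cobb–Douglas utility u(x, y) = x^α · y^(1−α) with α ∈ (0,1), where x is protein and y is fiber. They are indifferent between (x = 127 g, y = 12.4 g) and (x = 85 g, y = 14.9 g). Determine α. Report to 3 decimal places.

Indifference: 127^α · 12.4^(1−α) = 85^α · 14.9^(1−α).
(127/85)^α = (14.9/12.4)^(1−α); take logs: α·ln(127/85) = (1−α)·ln(14.9/12.4), i.e. α·0.401536 = (1−α)·0.183665.
So α/(1−α) = (0.183665)/(0.401536) = 0.457406, and α = 0.457406/1.457406 ≈ 0.314.

α ≈ 0.314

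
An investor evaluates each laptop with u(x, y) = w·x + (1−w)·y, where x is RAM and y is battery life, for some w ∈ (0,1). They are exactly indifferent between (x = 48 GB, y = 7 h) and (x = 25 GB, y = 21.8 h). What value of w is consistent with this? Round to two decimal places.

w = 0.39

Equating utilities: w·48 + (1−w)·7 = w·25 + (1−w)·21.8.
w·(48−25) = (1−w)·(21.8−7), i.e. w·23 = (1−w)·14.8.
So w/(1−w) = 14.8/23 = 0.6435, giving w = 14.8/(23+14.8) = 0.39.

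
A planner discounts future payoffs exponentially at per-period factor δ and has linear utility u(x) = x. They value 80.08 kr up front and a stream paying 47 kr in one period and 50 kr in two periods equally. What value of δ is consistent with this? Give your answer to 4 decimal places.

The stream is worth 47δ + 50δ² today, so 47δ + 50δ² = 80.08.
Rearranged: 50δ² + 47δ − 80.08 = 0.
By the quadratic formula (taking the positive root), δ = (−47 + √18225.00) / 100 ≈ 0.8800.

δ ≈ 0.8800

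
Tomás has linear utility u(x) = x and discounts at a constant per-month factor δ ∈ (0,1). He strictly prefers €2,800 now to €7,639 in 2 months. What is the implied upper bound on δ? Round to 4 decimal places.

δ < 0.6054

The preference means 2800 > δ^2·7639.
Hence δ^2 < 2800/7639 = 0.36654, and x ↦ x^(1/2) is increasing on (0,∞).
δ < 0.36654^(1/2) = 0.6054.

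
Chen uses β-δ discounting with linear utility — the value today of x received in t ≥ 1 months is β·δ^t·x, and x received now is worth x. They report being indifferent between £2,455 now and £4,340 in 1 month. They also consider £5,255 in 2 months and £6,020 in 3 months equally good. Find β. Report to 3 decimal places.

Both payoffs in the second observation are in the future, so β drops out: δ^2·5255 = δ^3·6020 ⇒ δ = 5255/6020 = 0.87292.
The first indifference: 2455 = β·δ·4340, so β = 2455/(δ·4340) = 2455/(0.87292·4340) ≈ 0.648.

β ≈ 0.648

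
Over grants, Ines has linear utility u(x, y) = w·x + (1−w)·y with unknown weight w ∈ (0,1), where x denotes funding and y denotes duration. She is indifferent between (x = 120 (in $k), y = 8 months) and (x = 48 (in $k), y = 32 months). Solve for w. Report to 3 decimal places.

w = 0.250

Equating utilities: w·120 + (1−w)·8 = w·48 + (1−w)·32.
Collecting terms: w·72 = (1−w)·24.
Hence w = 24/(72+24) = 24/96 = 0.250.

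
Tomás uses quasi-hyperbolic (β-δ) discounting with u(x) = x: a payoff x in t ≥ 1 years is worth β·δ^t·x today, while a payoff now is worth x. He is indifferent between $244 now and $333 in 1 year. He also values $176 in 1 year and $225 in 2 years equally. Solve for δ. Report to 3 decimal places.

Both payoffs in the second observation are in the future, so β drops out: δ^1·176 = δ^2·225 ⇒ δ = 176/225 = 0.78222.

δ ≈ 0.782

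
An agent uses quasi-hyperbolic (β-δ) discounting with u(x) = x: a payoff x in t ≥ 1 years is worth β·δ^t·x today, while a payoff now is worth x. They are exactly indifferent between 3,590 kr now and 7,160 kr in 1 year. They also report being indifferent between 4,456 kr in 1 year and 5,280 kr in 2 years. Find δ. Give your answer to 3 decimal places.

δ ≈ 0.844

The second indifference involves only future payoffs, so β cancels: β·δ^1·4456 = β·δ^2·5280, giving δ = 4456/5280 = 0.84394.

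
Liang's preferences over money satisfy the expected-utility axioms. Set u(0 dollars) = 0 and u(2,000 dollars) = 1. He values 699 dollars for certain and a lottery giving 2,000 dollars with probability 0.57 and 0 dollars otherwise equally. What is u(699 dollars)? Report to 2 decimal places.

0.57

u(699 dollars) equals the lottery's expected utility: 0.57·1 + 0.43·0 = 0.57.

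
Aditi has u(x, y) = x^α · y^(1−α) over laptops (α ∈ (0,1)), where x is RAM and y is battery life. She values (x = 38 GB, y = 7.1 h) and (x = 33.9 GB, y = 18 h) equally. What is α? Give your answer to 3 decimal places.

Set the two utilities equal: 38^α·7.1^(1−α) = 33.9^α·18^(1−α).
(38/33.9)^α = (18/7.1)^(1−α); take logs: α·ln(38/33.9) = (1−α)·ln(18/7.1), i.e. α·0.114171 = (1−α)·0.930277.
Thus α·(1.044448) = 0.930277, so α = 0.930277/1.044448 ≈ 0.891.

α ≈ 0.891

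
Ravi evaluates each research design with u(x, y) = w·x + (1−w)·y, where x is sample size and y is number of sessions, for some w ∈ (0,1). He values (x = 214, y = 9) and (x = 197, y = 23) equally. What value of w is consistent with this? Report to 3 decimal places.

w = 0.452

Indifference: w·214 + (1−w)·9 = w·197 + (1−w)·23.
w·(214−197) = (1−w)·(23−9), i.e. w·17 = (1−w)·14.
So w/(1−w) = 14/17 = 0.8235, giving w = 14/(17+14) = 0.452.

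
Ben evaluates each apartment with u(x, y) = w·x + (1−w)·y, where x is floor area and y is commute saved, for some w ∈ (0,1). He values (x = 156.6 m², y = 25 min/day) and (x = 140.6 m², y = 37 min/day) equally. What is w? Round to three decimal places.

w = 0.429

Indifference: w·156.6 + (1−w)·25 = w·140.6 + (1−w)·37.
Collecting terms: w·16 = (1−w)·12.
Hence w = 12/(16+12) = 12/28 = 0.429.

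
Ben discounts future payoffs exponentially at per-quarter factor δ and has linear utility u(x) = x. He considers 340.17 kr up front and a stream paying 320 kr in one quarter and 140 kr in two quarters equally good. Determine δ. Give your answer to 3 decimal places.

δ ≈ 0.790

Present value of the stream is 320·δ + 140·δ². Indifference gives 320δ + 140δ² = 340.17.
Rearranged: 140δ² + 320δ − 340.17 = 0.
The positive root is δ = [−320 + √(320² + 4·140·340.17)] / (2·140) = (−320 + 541.198)/280 ≈ 0.790.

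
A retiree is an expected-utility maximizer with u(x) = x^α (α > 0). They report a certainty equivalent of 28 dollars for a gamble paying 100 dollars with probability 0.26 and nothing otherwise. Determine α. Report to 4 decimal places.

The lottery's expected utility is 0.26·u(100) + 0.74·u(0) = 0.26·100^α (since u(0) = 0 for α > 0).
Indifference: 28^α = 0.26·100^α, so (28/100)^α = 0.26.
Taking logs: α·ln(28/100) = ln(0.26), so α = -1.3470736 / -1.2729657 ≈ 1.0582.

α ≈ 1.0582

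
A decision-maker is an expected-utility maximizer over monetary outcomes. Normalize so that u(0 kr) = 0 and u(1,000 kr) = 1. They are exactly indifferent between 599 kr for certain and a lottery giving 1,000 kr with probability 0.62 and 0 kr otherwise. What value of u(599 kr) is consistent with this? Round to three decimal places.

0.620

u(599 kr) equals the lottery's expected utility: 0.62·1 + 0.38·0 = 0.62.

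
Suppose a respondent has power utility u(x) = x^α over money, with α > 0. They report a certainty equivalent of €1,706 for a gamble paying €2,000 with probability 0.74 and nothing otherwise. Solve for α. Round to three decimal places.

α ≈ 1.894

EU(lottery) = 0.74·2000^α + 0.26·0 = 0.74·2000^α.
Setting u(1706) equal to that: 1706^α = 0.74·2000^α ⇒ (1706/2000)^α = 0.74.
Take logs: α = ln 0.74 / ln(1706/2000) ≈ 1.89379.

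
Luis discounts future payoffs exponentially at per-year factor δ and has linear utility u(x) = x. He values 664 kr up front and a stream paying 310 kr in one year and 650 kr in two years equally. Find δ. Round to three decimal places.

δ ≈ 0.800

Equating present values: 664 = 310δ + 650δ².
Rearranged: 650δ² + 310δ − 664 = 0.
By the quadratic formula (taking the positive root), δ = (−310 + √1822500.00) / 1300 ≈ 0.800.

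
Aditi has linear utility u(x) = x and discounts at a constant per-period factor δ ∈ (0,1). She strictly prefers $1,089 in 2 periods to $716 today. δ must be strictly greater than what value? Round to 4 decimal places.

Under u(x) = x this choice says 716 < δ^2·1089.
Dividing by 1089: δ^2 > 0.65748. Both sides are positive, so the square root keeps the direction.
δ > 0.65748^(1/2) = 0.8109.

δ > 0.8109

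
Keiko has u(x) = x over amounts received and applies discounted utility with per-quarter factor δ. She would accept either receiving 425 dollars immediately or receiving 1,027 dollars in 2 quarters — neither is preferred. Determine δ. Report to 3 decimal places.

δ ≈ 0.643

The payoff in 2 quarters is discounted by δ^2, so u(425) = δ^2·u(1027) and δ^2 = u(425)/u(1027).
With u(x) = x: δ^2 = 425/1027 = 0.41383.
Hence δ = (0.41383)^(1/2) = 0.64329.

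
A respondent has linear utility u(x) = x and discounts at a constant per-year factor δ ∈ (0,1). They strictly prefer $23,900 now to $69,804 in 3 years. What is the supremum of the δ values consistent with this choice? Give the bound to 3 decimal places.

δ < 0.700

Comparing present values: 23900 > δ^3·69804.
So δ^3 < 23900/69804 = 0.34239; taking the cube root of both positive sides preserves the inequality.
δ < 0.34239^(1/3) = 0.700.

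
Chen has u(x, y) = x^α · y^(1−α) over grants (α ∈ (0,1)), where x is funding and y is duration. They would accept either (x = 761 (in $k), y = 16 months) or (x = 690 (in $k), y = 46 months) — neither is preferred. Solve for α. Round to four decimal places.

Indifference: 761^α · 16^(1−α) = 690^α · 46^(1−α).
Taking logs: α·ln 761 + (1−α)·ln 16 = α·ln 690 + (1−α)·ln 46, i.e. α·0.0979418 = (1−α)·1.0560527.
So α/(1−α) = (1.0560527)/(0.0979418) = 10.7824514, and α = 10.7824514/11.7824514 ≈ 0.9151.

α ≈ 0.9151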